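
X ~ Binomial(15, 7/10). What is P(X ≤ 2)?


P(X ≤ 2) = Σ P(X=i) for i=0..2
P(X=0) = 14348907/1000000000000000
P(X=1) = 100442349/200000000000000
P(X=2) = 1640558367/200000000000000
Sum = 8719352487/1000000000000000

P(X ≤ 2) = 8719352487/1000000000000000 ≈ 0.00%


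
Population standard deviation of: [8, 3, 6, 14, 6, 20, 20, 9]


Mean = 86/8 = 43/4
  (8-43/4)²=121/16
  (3-43/4)²=961/16
  (6-43/4)²=361/16
  (14-43/4)²=169/16
  (6-43/4)²=361/16
  (20-43/4)²=1369/16
  (20-43/4)²=1369/16
  (9-43/4)²=49/16
Σ(x-μ)² = 595/2
σ² = (595/2)/8 = 595/16

σ = √(595/16) ≈ 6.0982


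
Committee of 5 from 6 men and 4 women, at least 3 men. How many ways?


Count by #men:
  3M,2W: C(6,3)×C(4,2)=120
  4M,1W: C(6,4)×C(4,1)=60
  5M,0W: C(6,5)×C(4,0)=6
Total = 186

186


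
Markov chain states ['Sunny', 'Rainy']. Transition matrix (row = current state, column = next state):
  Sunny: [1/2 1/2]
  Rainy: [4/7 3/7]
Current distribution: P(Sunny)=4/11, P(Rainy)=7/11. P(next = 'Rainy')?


P(next=Rainy) = Σᵢ P(now=i)×P(i→Rainy)
= 4/11×1/2 + 7/11×3/7
= 2/11 + 3/11 = 5/11

P = 5/11 ≈ 0.4545


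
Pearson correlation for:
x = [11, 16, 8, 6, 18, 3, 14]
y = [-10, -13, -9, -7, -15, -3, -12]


n=7, Σx=76, Σy=-69, Σxy=-879, Σx²=1006, Σy²=777
r = (7×(-879) - 76×(-69))/√((7×1006 - 76²)(7×777 - (-69)²))
= -909/√(1266×678) = -909/√858348 ≈ -909/926.4707 ≈ -0.9811

r ≈ -0.9811


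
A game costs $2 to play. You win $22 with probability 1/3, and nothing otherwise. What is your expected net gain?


E[gain] = (22-2)×1/3 + (-2)×2/3
= 20/3 - 4/3 = 16/3

Expected net gain = $16/3 ≈ $5.33


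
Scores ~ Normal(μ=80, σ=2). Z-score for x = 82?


z = (x - μ)/σ = (82 - 80)/2 = 1.0

z = 1.0


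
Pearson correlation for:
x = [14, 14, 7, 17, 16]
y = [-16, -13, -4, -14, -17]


n=5, Σx=68, Σy=-64, Σxy=-944, Σx²=986, Σy²=926
r = (5×(-944) - 68×(-64))/√((5×986 - 68²)(5×926 - (-64)²))
= -368/√(306×534) = -368/√163404 ≈ -368/404.2326 ≈ -0.9104

r ≈ -0.9104


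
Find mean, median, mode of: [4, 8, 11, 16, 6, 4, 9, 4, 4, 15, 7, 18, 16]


Sorted: [4, 4, 4, 4, 6, 7, 8, 9, 11, 15, 16, 16, 18]
Mean = 122/13
Median = 8
Freq: {4: 4, 8: 1, 11: 1, 16: 2, 6: 1, 9: 1, 15: 1, 7: 1, 18: 1}
Mode: [4]

Mean=122/13, Median=8, Mode=4


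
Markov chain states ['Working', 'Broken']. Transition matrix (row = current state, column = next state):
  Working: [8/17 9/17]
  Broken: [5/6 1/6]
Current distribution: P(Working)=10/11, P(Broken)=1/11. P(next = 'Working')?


P(next=Working) = Σᵢ P(now=i)×P(i→Working)
= 10/11×8/17 + 1/11×5/6
= 80/187 + 5/66 = 565/1122

P = 565/1122 ≈ 0.5036


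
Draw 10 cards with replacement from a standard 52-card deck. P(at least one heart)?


P(not a heart) = 39/52 = 3/4
P(none in 10 draws) = (3/4)^10 = 59049/1048576
P(≥1 heart) = 1 - 59049/1048576 = 989527/1048576

P = 989527/1048576 ≈ 94.37%


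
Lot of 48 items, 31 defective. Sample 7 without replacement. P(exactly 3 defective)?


Hypergeometric: C(31,3)×C(17,4)/C(48,7)
= 4495×2380/73629072 = 2674525/18407268

P(X=3) = 2674525/18407268 ≈ 14.53%


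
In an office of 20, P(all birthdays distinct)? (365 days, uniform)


P(all different) = Π(365-i)/365 for i=0..19
= (365/365)×(364/365)×...×(346/365)
= 0.588562

P ≈ 0.5886 ≈ 58.86%


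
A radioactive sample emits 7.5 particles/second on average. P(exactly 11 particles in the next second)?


Poisson(λ=7.5): P(X=11) = e^(-λ)×λ^k/k!
= e^(-7.5) × 7.5^11 / 11!
≈ 0.0005530843701 × 4223513603.21 / 39916800 ≈ 0.058521

P(X=11) ≈ 0.058521 ≈ 5.85%


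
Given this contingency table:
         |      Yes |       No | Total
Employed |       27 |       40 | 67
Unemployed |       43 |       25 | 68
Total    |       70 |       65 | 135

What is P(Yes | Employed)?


P(Yes | Employed) = 27/(27+40) = 27/67

P(Yes|Employed) = 27/67 ≈ 40.30%


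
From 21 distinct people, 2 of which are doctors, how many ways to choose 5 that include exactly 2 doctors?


Choose 2 of the 2 doctors and 3 of the other 19 people:
C(2,2)×C(19,3) = 1×969 = 969

969


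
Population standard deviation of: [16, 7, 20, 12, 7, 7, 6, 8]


Mean = 83/8
  (16-83/8)²=2025/64
  (7-83/8)²=729/64
  (20-83/8)²=5929/64
  (12-83/8)²=169/64
  (7-83/8)²=729/64
  (7-83/8)²=729/64
  (6-83/8)²=1225/64
  (8-83/8)²=361/64
Σ(x-μ)² = 1487/8
σ² = (1487/8)/8 = 1487/64

σ = √(1487/64) ≈ 4.8202


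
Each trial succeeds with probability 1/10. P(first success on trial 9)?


Geometric: P(X=9) = (1-p)^(k-1)×p = (9/10)^8×1/10 = 43046721/1000000000

P(X=9) = 43046721/1000000000 ≈ 4.30%


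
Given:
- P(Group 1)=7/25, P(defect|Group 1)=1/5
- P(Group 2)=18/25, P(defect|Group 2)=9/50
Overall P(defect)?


P(B) = Σ P(B|Aᵢ)×P(Aᵢ)
  1/5×7/25 = 7/125
  9/50×18/25 = 81/625
Sum = 116/625

P(defect) = 116/625 ≈ 18.56%


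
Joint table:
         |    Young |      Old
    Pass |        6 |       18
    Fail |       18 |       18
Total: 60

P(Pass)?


P(Pass) = (6+18)/60 = 24/60 = 2/5

P(Pass) = 2/5 ≈ 40.00%


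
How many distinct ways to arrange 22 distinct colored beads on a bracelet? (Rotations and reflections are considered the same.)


Free circular arrangements: rotations and reflections both identified.
(n-1)!/2 = 21!/2 = 51090942171709440000/2 = 25545471085854720000

25545471085854720000


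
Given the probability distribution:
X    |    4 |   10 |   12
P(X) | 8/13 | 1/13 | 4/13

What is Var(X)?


E[X] = 90/13
E[X²] = 804/13
Var(X) = E[X²] - (E[X])² = 804/13 - 8100/169 = 2352/169

Var(X) = 2352/169 ≈ 13.9172


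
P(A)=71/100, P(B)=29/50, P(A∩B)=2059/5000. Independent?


P(A)×P(B) = 2059/5000
P(A∩B) = 2059/5000
Equal ✓ → Independent

Yes, independent


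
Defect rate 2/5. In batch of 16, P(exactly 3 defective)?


Binomial: P(X=3) = C(16,3)×p^3×(1-p)^13
= 560 × 8/125 × 1594323/1220703125 = 1428513408/30517578125

P(X=3) = 1428513408/30517578125 ≈ 4.68%


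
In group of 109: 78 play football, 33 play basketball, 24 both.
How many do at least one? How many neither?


|A∪B| = 78+33-24 = 87
Neither = 109-87 = 22

At least one: 87; Neither: 22


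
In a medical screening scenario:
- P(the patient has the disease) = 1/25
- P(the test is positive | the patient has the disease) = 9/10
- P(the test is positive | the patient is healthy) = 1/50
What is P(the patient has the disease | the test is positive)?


Using Bayes' theorem:
P(A|B) = P(B|A)·P(A) / P(B)

P(the test is positive) = 9/10 × 1/25 + 1/50 × 24/25
= 9/250 + 12/625 = 69/1250

P(the patient has the disease|the test is positive) = (9/250) / (69/1250) = 15/23

P(the patient has the disease|the test is positive) = 15/23 ≈ 65.22%


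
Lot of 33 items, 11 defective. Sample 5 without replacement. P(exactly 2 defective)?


Hypergeometric: C(11,2)×C(22,3)/C(33,5)
= 55×1540/237336 = 1925/5394

P(X=2) = 1925/5394 ≈ 35.69%


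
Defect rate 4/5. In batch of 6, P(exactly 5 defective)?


Binomial: P(X=5) = C(6,5)×p^5×(1-p)^1
= 6 × 1024/3125 × 1/5 = 6144/15625

P(X=5) = 6144/15625 ≈ 39.32%


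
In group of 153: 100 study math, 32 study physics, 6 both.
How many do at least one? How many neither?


|A∪B| = 100+32-6 = 126
Neither = 153-126 = 27

At least one: 126; Neither: 27


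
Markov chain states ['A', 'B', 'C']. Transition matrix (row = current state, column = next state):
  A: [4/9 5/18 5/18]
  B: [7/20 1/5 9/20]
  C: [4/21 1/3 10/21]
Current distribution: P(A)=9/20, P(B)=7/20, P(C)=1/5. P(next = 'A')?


P(next=A) = Σᵢ P(now=i)×P(i→A)
= 9/20×4/9 + 7/20×7/20 + 1/5×4/21
= 1/5 + 49/400 + 4/105 = 3029/8400

P = 3029/8400 ≈ 0.3606


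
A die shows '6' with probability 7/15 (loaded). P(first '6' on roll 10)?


Geometric: P(X=10) = (1-p)^(k-1)×p = (8/15)^9×7/15 = 939524096/576650390625

P(X=10) = 939524096/576650390625 ≈ 0.16%


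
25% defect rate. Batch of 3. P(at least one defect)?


P(all good) = (3/4)^3 = 27/64
P(≥1 defect) = 37/64

P = 37/64 ≈ 57.81%


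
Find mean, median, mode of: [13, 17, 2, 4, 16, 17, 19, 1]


Sorted: [1, 2, 4, 13, 16, 17, 17, 19]
Mean = 89/8
Median = 29/2
Freq: {13: 1, 17: 2, 2: 1, 4: 1, 16: 1, 19: 1, 1: 1}
Mode: [17]

Mean=89/8, Median=29/2, Mode=17


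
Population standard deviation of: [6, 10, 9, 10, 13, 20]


Mean = 68/6 = 34/3
  (6-34/3)²=256/9
  (10-34/3)²=16/9
  (9-34/3)²=49/9
  (10-34/3)²=16/9
  (13-34/3)²=25/9
  (20-34/3)²=676/9
Σ(x-μ)² = 346/3
σ² = (346/3)/6 = 173/9

σ = √(173/9) ≈ 4.3843


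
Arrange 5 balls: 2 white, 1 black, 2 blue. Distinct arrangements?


5!/(2!×1!×2!) = 30

30


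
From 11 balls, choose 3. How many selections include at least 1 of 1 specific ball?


Complement: C(11,3) - C(10,3) = 165 - 120 = 45

45


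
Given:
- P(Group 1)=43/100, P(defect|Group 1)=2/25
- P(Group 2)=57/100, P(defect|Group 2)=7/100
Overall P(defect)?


P(B) = Σ P(B|Aᵢ)×P(Aᵢ)
  2/25×43/100 = 43/1250
  7/100×57/100 = 399/10000
Sum = 743/10000

P(defect) = 743/10000 ≈ 7.43%


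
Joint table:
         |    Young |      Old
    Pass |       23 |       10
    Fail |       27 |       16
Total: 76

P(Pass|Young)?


P(Pass|Young) = 23/(23+27) = 23/50

P = 23/50 ≈ 46.00%


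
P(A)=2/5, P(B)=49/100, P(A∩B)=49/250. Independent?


P(A)×P(B) = 49/250
P(A∩B) = 49/250
Equal ✓ → Independent

Yes, independent


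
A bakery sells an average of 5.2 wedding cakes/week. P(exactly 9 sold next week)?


Poisson(λ=5.2): P(X=9) = e^(-λ)×λ^k/k!
= e^(-5.2) × 5.2^9 / 9!
≈ 0.005516564421 × 2779905.88364 / 362880 ≈ 0.042261

P(X=9) ≈ 0.042261 ≈ 4.23%


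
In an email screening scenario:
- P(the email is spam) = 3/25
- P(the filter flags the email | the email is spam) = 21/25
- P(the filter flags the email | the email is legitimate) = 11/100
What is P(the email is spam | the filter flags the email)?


Using Bayes' theorem:
P(A|B) = P(B|A)·P(A) / P(B)

P(the filter flags the email) = 21/25 × 3/25 + 11/100 × 22/25
= 63/625 + 121/1250 = 247/1250

P(the email is spam|the filter flags the email) = (63/625) / (247/1250) = 126/247

P(the email is spam|the filter flags the email) = 126/247 ≈ 51.01%


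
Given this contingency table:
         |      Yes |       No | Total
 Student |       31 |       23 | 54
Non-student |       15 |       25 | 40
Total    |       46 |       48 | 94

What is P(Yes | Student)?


P(Yes | Student) = 31/(31+23) = 31/54

P(Yes|Student) = 31/54 ≈ 57.41%


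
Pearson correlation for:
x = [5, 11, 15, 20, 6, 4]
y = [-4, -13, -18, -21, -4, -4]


n=6, Σx=61, Σy=-64, Σxy=-893, Σx²=823, Σy²=982
r = (6×(-893) - 61×(-64))/√((6×823 - 61²)(6×982 - (-64)²))
= -1454/√(1217×1796) = -1454/√2185732 ≈ -1454/1478.4221 ≈ -0.9835

r ≈ -0.9835


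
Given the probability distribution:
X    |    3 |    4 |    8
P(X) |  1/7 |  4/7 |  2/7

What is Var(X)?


E[X] = 5
E[X²] = 201/7
Var(X) = E[X²] - (E[X])² = 201/7 - 25 = 26/7

Var(X) = 26/7 ≈ 3.7143


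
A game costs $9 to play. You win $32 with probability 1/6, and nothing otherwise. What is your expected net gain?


E[gain] = (32-9)×1/6 + (-9)×5/6
= 23/6 - 15/2 = -11/3

Expected net gain = $-11/3 ≈ $-3.67


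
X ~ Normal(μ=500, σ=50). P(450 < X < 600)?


z₁=(450-500)/50=-1.0, z₂=(600-500)/50=2.0
P = Φ(2.0) - Φ(-1.0) = 0.977250 - 0.158655 = 0.818595 ≈ 0.8186

P(450 < X < 600) ≈ 0.8186


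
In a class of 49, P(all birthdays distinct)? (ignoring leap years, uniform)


P(all different) = Π(365-i)/365 for i=0..48
= (365/365)×(364/365)×...×(317/365)
= 0.034220

P ≈ 0.0342 ≈ 3.42%


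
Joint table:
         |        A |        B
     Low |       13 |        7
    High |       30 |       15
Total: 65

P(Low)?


P(Low) = (13+7)/65 = 20/65 = 4/13

P(Low) = 4/13 ≈ 30.77%


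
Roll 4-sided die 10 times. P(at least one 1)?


P(no 1)^10 = (3/4)^10 = 59049/1048576
P(≥1) = 1 - 59049/1048576 = 989527/1048576

P = 989527/1048576 ≈ 94.37%


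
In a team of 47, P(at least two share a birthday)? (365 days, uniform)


P(all different) = Π(365-i)/365 for i=0..46
= 0.045226
P(match) = 1 - 0.045226 = 0.954774

P ≈ 0.9548 ≈ 95.48%


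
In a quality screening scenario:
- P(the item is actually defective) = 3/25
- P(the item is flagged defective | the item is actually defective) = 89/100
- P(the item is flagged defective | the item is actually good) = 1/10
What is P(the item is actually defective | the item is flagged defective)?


Using Bayes' theorem:
P(A|B) = P(B|A)·P(A) / P(B)

P(the item is flagged defective) = 89/100 × 3/25 + 1/10 × 22/25
= 267/2500 + 11/125 = 487/2500

P(the item is actually defective|the item is flagged defective) = (267/2500) / (487/2500) = 267/487

P(the item is actually defective|the item is flagged defective) = 267/487 ≈ 54.83%


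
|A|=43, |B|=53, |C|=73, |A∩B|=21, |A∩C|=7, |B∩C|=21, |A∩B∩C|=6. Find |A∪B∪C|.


|A∪B∪C| = 43+53+73-21-7-21+6 = 126

|A∪B∪C| = 126


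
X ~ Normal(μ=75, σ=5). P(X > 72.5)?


z = (72.5-75)/5 = -0.5
P(X > 72.5) = 1 - P(Z ≤ -0.5) = 1 - 0.3085 = 0.6915

P(X > 72.5) ≈ 0.6915


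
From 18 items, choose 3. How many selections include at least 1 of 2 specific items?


Complement: C(18,3) - C(16,3) = 816 - 560 = 256

256


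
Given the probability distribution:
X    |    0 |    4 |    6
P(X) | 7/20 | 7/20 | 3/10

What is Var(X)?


E[X] = 16/5
E[X²] = 82/5
Var(X) = E[X²] - (E[X])² = 82/5 - 256/25 = 154/25

Var(X) = 154/25 ≈ 6.1600


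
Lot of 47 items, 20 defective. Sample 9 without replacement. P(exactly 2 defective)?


Hypergeometric: C(20,2)×C(27,7)/C(47,9)
= 190×888030/1362649145 = 10260/82861

P(X=2) = 10260/82861 ≈ 12.38%


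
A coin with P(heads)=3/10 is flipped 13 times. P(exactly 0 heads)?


Binomial: P(X=0) = C(13,0)×p^0×(1-p)^13
= 1 × 1 × 96889010407/10000000000000 = 96889010407/10000000000000

P(X=0) = 96889010407/10000000000000 ≈ 0.97%


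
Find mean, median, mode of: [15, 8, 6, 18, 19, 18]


Sorted: [6, 8, 15, 18, 18, 19]
Mean = 84/6 = 14
Median = 33/2
Freq: {15: 1, 8: 1, 6: 1, 18: 2, 19: 1}
Mode: [18]

Mean=14, Median=33/2, Mode=18


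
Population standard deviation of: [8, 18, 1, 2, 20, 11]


Mean = 60/6 = 10
  (8-10)²=4
  (18-10)²=64
  (1-10)²=81
  (2-10)²=64
  (20-10)²=100
  (11-10)²=1
Σ(x-μ)² = 314
σ² = 314/6 = 157/3

σ = √(157/3) ≈ 7.2342


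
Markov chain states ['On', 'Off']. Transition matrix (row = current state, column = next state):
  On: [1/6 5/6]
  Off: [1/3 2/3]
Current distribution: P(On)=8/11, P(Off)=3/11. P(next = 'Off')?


P(next=Off) = Σᵢ P(now=i)×P(i→Off)
= 8/11×5/6 + 3/11×2/3
= 20/33 + 2/11 = 26/33

P = 26/33 ≈ 0.7879


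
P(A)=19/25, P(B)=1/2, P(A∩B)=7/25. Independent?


P(A)×P(B) = 19/50
P(A∩B) = 7/25
Not equal → NOT independent

No, not independent


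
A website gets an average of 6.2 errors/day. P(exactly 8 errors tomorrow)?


Poisson(λ=6.2): P(X=8) = e^(-λ)×λ^k/k!
= e^(-6.2) × 6.2^8 / 8!
≈ 0.002029430636 × 2183401.05585 / 40320 ≈ 0.109897

P(X=8) ≈ 0.109897 ≈ 10.99%


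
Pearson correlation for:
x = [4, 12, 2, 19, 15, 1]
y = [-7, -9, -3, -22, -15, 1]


n=6, Σx=53, Σy=-55, Σxy=-784, Σx²=751, Σy²=849
r = (6×(-784) - 53×(-55))/√((6×751 - 53²)(6×849 - (-55)²))
= -1789/√(1697×2069) = -1789/√3511093 ≈ -1789/1873.7911 ≈ -0.9547

r ≈ -0.9547


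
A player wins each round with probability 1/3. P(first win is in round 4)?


Geometric: P(X=4) = (1-p)^(k-1)×p = (2/3)^3×1/3 = 8/81

P(X=4) = 8/81 ≈ 9.88%


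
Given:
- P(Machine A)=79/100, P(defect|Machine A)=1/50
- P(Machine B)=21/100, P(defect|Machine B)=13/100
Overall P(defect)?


P(B) = Σ P(B|Aᵢ)×P(Aᵢ)
  1/50×79/100 = 79/5000
  13/100×21/100 = 273/10000
Sum = 431/10000

P(defect) = 431/10000 ≈ 4.31%


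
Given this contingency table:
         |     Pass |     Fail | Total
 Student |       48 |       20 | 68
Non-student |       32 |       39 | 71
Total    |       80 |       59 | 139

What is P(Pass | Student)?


P(Pass | Student) = 48/(48+20) = 48/68 = 12/17

P(Pass|Student) = 12/17 ≈ 70.59%


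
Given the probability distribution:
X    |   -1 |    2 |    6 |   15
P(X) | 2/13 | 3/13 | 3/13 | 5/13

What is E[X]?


E[X] = Σ x·P(X=x)
= (-1)×(2/13) + (2)×(3/13) + (6)×(3/13) + (15)×(5/13)
= 97/13

E[X] = 97/13


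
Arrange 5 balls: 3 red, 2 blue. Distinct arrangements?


5!/(3!×2!) = 10

10


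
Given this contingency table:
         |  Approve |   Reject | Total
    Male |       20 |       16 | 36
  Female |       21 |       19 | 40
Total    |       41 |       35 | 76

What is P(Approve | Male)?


P(Approve | Male) = 20/(20+16) = 20/36 = 5/9

P(Approve|Male) = 5/9 ≈ 55.56%


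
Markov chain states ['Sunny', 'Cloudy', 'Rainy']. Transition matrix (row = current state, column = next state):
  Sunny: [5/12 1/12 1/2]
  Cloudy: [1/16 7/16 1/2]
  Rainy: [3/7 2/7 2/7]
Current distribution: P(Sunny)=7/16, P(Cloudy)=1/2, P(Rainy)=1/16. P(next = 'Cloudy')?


P(next=Cloudy) = Σᵢ P(now=i)×P(i→Cloudy)
= 7/16×1/12 + 1/2×7/16 + 1/16×2/7
= 7/192 + 7/32 + 1/56 = 367/1344

P = 367/1344 ≈ 0.2731


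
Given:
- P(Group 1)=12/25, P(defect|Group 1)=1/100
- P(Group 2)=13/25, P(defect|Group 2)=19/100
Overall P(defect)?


P(B) = Σ P(B|Aᵢ)×P(Aᵢ)
  1/100×12/25 = 3/625
  19/100×13/25 = 247/2500
Sum = 259/2500

P(defect) = 259/2500 ≈ 10.36%


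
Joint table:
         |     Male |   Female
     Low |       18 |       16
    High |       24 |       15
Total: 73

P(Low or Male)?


P(Low∨Male) = P(Low) + P(Male) - P(Low∧Male)
= (34 + 42 - 18)/73 = 58/73

P = 58/73 ≈ 79.45%


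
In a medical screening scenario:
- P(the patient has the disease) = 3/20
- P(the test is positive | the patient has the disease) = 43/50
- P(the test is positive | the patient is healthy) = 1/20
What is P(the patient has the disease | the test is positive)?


Using Bayes' theorem:
P(A|B) = P(B|A)·P(A) / P(B)

P(the test is positive) = 43/50 × 3/20 + 1/20 × 17/20
= 129/1000 + 17/400 = 343/2000

P(the patient has the disease|the test is positive) = (129/1000) / (343/2000) = 258/343

P(the patient has the disease|the test is positive) = 258/343 ≈ 75.22%


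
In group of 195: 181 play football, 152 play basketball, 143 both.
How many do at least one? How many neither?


|A∪B| = 181+152-143 = 190
Neither = 195-190 = 5

At least one: 190; Neither: 5


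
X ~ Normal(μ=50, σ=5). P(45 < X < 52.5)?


z₁=(45-50)/5=-1.0, z₂=(52.5-50)/5=0.5
P = Φ(0.5) - Φ(-1.0) = 0.691462 - 0.158655 = 0.532807 ≈ 0.5328

P(45 < X < 52.5) ≈ 0.5328


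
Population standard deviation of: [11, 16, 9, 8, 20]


Mean = 64/5
  (11-64/5)²=81/25
  (16-64/5)²=256/25
  (9-64/5)²=361/25
  (8-64/5)²=576/25
  (20-64/5)²=1296/25
Σ(x-μ)² = 514/5
σ² = (514/5)/5 = 514/25

σ = √(514/25) ≈ 4.5343


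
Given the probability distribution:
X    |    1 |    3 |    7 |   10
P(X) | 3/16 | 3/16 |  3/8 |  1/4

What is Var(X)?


E[X] = 47/8
E[X²] = 181/4
Var(X) = E[X²] - (E[X])² = 181/4 - 2209/64 = 687/64

Var(X) = 687/64 ≈ 10.7344


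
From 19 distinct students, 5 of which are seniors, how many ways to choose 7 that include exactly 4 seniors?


Choose 4 of the 5 seniors and 3 of the other 14 students:
C(5,4)×C(14,3) = 5×364 = 1820

1820


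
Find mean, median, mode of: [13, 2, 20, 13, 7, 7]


Sorted: [2, 7, 7, 13, 13, 20]
Mean = 62/6 = 31/3
Median = 10
Freq: {13: 2, 2: 1, 20: 1, 7: 2}
Mode: [7, 13]

Mean=31/3, Median=10, Mode=[7, 13]


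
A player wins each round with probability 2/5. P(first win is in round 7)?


Geometric: P(X=7) = (1-p)^(k-1)×p = (3/5)^6×2/5 = 1458/78125

P(X=7) = 1458/78125 ≈ 1.87%


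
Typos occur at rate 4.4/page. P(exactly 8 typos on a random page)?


Poisson(λ=4.4): P(X=8) = e^(-λ)×λ^k/k!
= e^(-4.4) × 4.4^8 / 8!
≈ 0.0122773399 × 140482.236252 / 40320 ≈ 0.042776

P(X=8) ≈ 0.042776 ≈ 4.28%


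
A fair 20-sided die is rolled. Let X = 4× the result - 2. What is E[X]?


E[die] = (1+20)/2 = 21/2
E[X] = 4×21/2 - 2 = 40

E[X] = 40


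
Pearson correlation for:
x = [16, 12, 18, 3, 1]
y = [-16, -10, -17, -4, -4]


n=5, Σx=50, Σy=-51, Σxy=-698, Σx²=734, Σy²=677
r = (5×(-698) - 50×(-51))/√((5×734 - 50²)(5×677 - (-51)²))
= -940/√(1170×784) = -940/√917280 ≈ -940/957.7474 ≈ -0.9815

r ≈ -0.9815


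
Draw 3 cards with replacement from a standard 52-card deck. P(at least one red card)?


P(not a red card) = 26/52 = 1/2
P(none in 3 draws) = (1/2)^3 = 1/8
P(≥1 red card) = 1 - 1/8 = 7/8

P = 7/8 ≈ 87.50%


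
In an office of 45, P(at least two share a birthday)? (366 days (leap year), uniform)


P(all different) = Π(366-i)/366 for i=0..44
= 0.059503
P(match) = 1 - 0.059503 = 0.940497

P ≈ 0.9405 ≈ 94.05%


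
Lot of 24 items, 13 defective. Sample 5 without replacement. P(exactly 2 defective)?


Hypergeometric: C(13,2)×C(11,3)/C(24,5)
= 78×165/42504 = 195/644

P(X=2) = 195/644 ≈ 30.28%


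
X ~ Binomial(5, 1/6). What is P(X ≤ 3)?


P(X ≤ 3) = Σ P(X=i) for i=0..3
P(X=0) = 3125/7776
P(X=1) = 3125/7776
P(X=2) = 625/3888
P(X=3) = 125/3888
Sum = 3875/3888

P(X ≤ 3) = 3875/3888 ≈ 99.67%


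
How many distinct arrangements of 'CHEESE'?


Letters: 6, freq: {'C': 1, 'H': 1, 'E': 3, 'S': 1}
6!/(1!×1!×3!×1!) = 720/6 = 120

120


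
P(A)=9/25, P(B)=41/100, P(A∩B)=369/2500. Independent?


P(A)×P(B) = 369/2500
P(A∩B) = 369/2500
Equal ✓ → Independent

Yes, independent


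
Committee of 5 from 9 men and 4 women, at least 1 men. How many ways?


Count by #men:
  1M,4W: C(9,1)×C(4,4)=9
  2M,3W: C(9,2)×C(4,3)=144
  3M,2W: C(9,3)×C(4,2)=504
  4M,1W: C(9,4)×C(4,1)=504
  5M,0W: C(9,5)×C(4,0)=126
Total = 1287

1287


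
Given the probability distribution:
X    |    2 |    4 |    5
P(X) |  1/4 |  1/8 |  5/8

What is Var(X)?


E[X] = 33/8
E[X²] = 149/8
Var(X) = E[X²] - (E[X])² = 149/8 - 1089/64 = 103/64

Var(X) = 103/64 ≈ 1.6094


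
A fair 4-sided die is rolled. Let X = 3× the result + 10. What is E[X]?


E[die] = (1+4)/2 = 5/2
E[X] = 3×5/2 + 10 = 35/2

E[X] = 35/2


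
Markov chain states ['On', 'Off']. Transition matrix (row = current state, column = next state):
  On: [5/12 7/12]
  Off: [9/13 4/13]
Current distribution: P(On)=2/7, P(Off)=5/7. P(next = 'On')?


P(next=On) = Σᵢ P(now=i)×P(i→On)
= 2/7×5/12 + 5/7×9/13
= 5/42 + 45/91 = 335/546

P = 335/546 ≈ 0.6136


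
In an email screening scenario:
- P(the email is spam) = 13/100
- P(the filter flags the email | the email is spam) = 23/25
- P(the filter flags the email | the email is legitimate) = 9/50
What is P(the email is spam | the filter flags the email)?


Using Bayes' theorem:
P(A|B) = P(B|A)·P(A) / P(B)

P(the filter flags the email) = 23/25 × 13/100 + 9/50 × 87/100
= 299/2500 + 783/5000 = 1381/5000

P(the email is spam|the filter flags the email) = (299/2500) / (1381/5000) = 598/1381

P(the email is spam|the filter flags the email) = 598/1381 ≈ 43.30%


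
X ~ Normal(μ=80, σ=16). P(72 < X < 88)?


z₁=(72-80)/16=-0.5, z₂=(88-80)/16=0.5
P = Φ(0.5) - Φ(-0.5) = 0.691462 - 0.308538 = 0.382924 ≈ 0.3829

P(72 < X < 88) ≈ 0.3829


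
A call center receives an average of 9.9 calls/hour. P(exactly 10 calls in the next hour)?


Poisson(λ=9.9): P(X=10) = e^(-λ)×λ^k/k!
= e^(-9.9) × 9.9^10 / 10!
≈ 5.017468206e-05 × 9043820750.09 / 3628800 ≈ 0.125047

P(X=10) ≈ 0.125047 ≈ 12.50%


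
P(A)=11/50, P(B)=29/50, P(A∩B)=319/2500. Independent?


P(A)×P(B) = 319/2500
P(A∩B) = 319/2500
Equal ✓ → Independent

Yes, independent


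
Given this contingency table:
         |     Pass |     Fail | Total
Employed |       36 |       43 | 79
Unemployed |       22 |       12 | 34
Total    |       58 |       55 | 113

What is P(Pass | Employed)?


P(Pass | Employed) = 36/(36+43) = 36/79

P(Pass|Employed) = 36/79 ≈ 45.57%


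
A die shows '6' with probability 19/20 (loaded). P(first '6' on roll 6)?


Geometric: P(X=6) = (1-p)^(k-1)×p = (1/20)^5×19/20 = 19/64000000

P(X=6) = 19/64000000 ≈ 0.00%


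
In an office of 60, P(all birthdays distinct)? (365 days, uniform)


P(all different) = Π(365-i)/365 for i=0..59
= (365/365)×(364/365)×...×(306/365)
= 0.005877

P ≈ 0.0059 ≈ 0.59%


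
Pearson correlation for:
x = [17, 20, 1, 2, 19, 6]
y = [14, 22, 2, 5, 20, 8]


n=6, Σx=65, Σy=71, Σxy=1118, Σx²=1091, Σy²=1173
r = (6×1118 - 65×71)/√((6×1091 - 65²)(6×1173 - 71²))
= 2093/√(2321×1997) = 2093/√4635037 ≈ 2093/2152.9136 ≈ 0.9722

r ≈ 0.9722


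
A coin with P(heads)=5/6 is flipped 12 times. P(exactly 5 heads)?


Binomial: P(X=5) = C(12,5)×p^5×(1-p)^7
= 792 × 3125/7776 × 1/279936 = 34375/30233088

P(X=5) = 34375/30233088 ≈ 0.11%


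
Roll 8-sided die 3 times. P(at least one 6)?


P(no 6)^3 = (7/8)^3 = 343/512
P(≥1) = 1 - 343/512 = 169/512

P = 169/512 ≈ 33.01%


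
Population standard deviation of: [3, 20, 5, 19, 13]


Mean = 60/5 = 12
  (3-12)²=81
  (20-12)²=64
  (5-12)²=49
  (19-12)²=49
  (13-12)²=1
Σ(x-μ)² = 244
σ² = 244/5

σ = √(244/5) ≈ 6.9857


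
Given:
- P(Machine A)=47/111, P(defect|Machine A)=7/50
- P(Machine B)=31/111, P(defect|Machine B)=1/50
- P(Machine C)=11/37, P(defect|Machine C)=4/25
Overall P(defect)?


P(B) = Σ P(B|Aᵢ)×P(Aᵢ)
  7/50×47/111 = 329/5550
  1/50×31/111 = 31/5550
  4/25×11/37 = 44/925
Sum = 104/925

P(defect) = 104/925 ≈ 11.24%


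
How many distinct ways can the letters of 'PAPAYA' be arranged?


Letters: 6, freq: {'P': 2, 'A': 3, 'Y': 1}
6!/(2!×3!×1!) = 720/12 = 60

60


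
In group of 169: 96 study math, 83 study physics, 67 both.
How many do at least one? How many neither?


|A∪B| = 96+83-67 = 112
Neither = 169-112 = 57

At least one: 112; Neither: 57


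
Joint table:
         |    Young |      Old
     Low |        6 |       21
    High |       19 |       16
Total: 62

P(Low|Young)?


P(Low|Young) = 6/(6+19) = 6/25

P = 6/25 ≈ 24.00%


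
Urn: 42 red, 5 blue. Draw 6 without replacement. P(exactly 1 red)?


Hypergeometric: C(42,1)×C(5,5)/C(47,6)
= 42×1/10737573 = 2/511313

P(X=1) = 2/511313 ≈ 0.00%


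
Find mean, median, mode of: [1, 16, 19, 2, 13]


Sorted: [1, 2, 13, 16, 19]
Mean = 51/5
Median = 13
Freq: {1: 1, 16: 1, 19: 1, 2: 1, 13: 1}
Mode: No mode

Mean=51/5, Median=13, Mode=No mode


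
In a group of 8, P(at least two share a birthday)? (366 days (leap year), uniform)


P(all different) = Π(366-i)/366 for i=0..7
= 0.925861
P(match) = 1 - 0.925861 = 0.074139

P ≈ 0.0741 ≈ 7.41%


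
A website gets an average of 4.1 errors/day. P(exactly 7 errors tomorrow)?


Poisson(λ=4.1): P(X=7) = e^(-λ)×λ^k/k!
= e^(-4.1) × 4.1^7 / 7!
≈ 0.0165726754 × 19475.4273881 / 5040 ≈ 0.064040

P(X=7) ≈ 0.064040 ≈ 6.40%


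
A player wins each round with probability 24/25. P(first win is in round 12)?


Geometric: P(X=12) = (1-p)^(k-1)×p = (1/25)^11×24/25 = 24/59604644775390625

P(X=12) = 24/59604644775390625 ≈ 0.00%


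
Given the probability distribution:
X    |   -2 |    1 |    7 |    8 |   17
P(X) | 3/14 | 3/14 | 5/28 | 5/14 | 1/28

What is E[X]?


E[X] = Σ x·P(X=x)
= (-2)×(3/14) + (1)×(3/14) + (7)×(5/28) + (8)×(5/14) + (17)×(1/28)
= 9/2

E[X] = 9/2


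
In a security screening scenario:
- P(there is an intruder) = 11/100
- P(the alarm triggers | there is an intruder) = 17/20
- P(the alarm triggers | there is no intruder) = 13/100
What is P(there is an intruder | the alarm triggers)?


Using Bayes' theorem:
P(A|B) = P(B|A)·P(A) / P(B)

P(the alarm triggers) = 17/20 × 11/100 + 13/100 × 89/100
= 187/2000 + 1157/10000 = 523/2500

P(there is an intruder|the alarm triggers) = (187/2000) / (523/2500) = 935/2092

P(there is an intruder|the alarm triggers) = 935/2092 ≈ 44.69%


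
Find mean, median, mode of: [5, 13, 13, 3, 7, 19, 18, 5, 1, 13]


Sorted: [1, 3, 5, 5, 7, 13, 13, 13, 18, 19]
Mean = 97/10
Median = 10
Freq: {5: 2, 13: 3, 3: 1, 7: 1, 19: 1, 18: 1, 1: 1}
Mode: [13]

Mean=97/10, Median=10, Mode=13


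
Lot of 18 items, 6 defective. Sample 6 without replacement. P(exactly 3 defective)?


Hypergeometric: C(6,3)×C(12,3)/C(18,6)
= 20×220/18564 = 1100/4641

P(X=3) = 1100/4641 ≈ 23.70%


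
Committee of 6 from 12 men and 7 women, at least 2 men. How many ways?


Count by #men:
  2M,4W: C(12,2)×C(7,4)=2310
  3M,3W: C(12,3)×C(7,3)=7700
  4M,2W: C(12,4)×C(7,2)=10395
  5M,1W: C(12,5)×C(7,1)=5544
  6M,0W: C(12,6)×C(7,0)=924
Total = 26873

26873


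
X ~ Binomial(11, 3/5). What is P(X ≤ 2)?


P(X ≤ 2) = Σ P(X=i) for i=0..2
P(X=0) = 2048/48828125
P(X=1) = 33792/48828125
P(X=2) = 50688/9765625
Sum = 57856/9765625

P(X ≤ 2) = 57856/9765625 ≈ 0.59%


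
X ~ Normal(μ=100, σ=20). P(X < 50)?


z = (50-100)/20 = -2.5
P(Z < -2.5) = 0.0062

P(X < 50) ≈ 0.0062


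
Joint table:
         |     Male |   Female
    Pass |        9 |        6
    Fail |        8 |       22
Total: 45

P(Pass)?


P(Pass) = (9+6)/45 = 15/45 = 1/3

P(Pass) = 1/3 ≈ 33.33%


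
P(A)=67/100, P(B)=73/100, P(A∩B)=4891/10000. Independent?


P(A)×P(B) = 4891/10000
P(A∩B) = 4891/10000
Equal ✓ → Independent

Yes, independent


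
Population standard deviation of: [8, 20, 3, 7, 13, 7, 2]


Mean = 60/7
  (8-60/7)²=16/49
  (20-60/7)²=6400/49
  (3-60/7)²=1521/49
  (7-60/7)²=121/49
  (13-60/7)²=961/49
  (7-60/7)²=121/49
  (2-60/7)²=2116/49
Σ(x-μ)² = 1608/7
σ² = (1608/7)/7 = 1608/49

σ = √(1608/49) ≈ 5.7286


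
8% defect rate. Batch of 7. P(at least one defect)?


P(all good) = (23/25)^7 = 3404825447/6103515625
P(≥1 defect) = 2698690178/6103515625

P = 2698690178/6103515625 ≈ 44.22%


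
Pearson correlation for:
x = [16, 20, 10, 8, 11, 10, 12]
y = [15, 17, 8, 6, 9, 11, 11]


n=7, Σx=87, Σy=77, Σxy=1049, Σx²=1185, Σy²=937
r = (7×1049 - 87×77)/√((7×1185 - 87²)(7×937 - 77²))
= 644/√(726×630) = 644/√457380 ≈ 644/676.2988 ≈ 0.9522

r ≈ 0.9522


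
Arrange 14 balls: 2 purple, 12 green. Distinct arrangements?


14!/(2!×12!) = 91

91


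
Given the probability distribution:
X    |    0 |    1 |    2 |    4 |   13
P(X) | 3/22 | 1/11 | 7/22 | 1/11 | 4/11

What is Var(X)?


E[X] = 64/11
E[X²] = 707/11
Var(X) = E[X²] - (E[X])² = 707/11 - 4096/121 = 3681/121

Var(X) = 3681/121 ≈ 30.4215


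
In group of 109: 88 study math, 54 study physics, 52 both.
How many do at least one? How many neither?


|A∪B| = 88+54-52 = 90
Neither = 109-90 = 19

At least one: 90; Neither: 19


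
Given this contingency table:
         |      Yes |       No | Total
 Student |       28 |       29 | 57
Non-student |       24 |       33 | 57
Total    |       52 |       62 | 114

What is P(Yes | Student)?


P(Yes | Student) = 28/(28+29) = 28/57

P(Yes|Student) = 28/57 ≈ 49.12%


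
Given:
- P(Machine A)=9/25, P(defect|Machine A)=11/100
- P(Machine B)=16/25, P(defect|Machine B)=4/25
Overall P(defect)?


P(B) = Σ P(B|Aᵢ)×P(Aᵢ)
  11/100×9/25 = 99/2500
  4/25×16/25 = 64/625
Sum = 71/500

P(defect) = 71/500 ≈ 14.20%


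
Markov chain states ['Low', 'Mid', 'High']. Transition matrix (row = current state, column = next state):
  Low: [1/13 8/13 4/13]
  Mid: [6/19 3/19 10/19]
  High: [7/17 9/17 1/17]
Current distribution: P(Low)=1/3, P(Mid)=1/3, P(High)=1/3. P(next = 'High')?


P(next=High) = Σᵢ P(now=i)×P(i→High)
= 1/3×4/13 + 1/3×10/19 + 1/3×1/17
= 4/39 + 10/57 + 1/51 = 3749/12597

P = 3749/12597 ≈ 0.2976


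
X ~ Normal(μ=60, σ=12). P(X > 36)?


z = (36-60)/12 = -2.0
P(X > 36) = 1 - P(Z ≤ -2.0) = 1 - 0.0228 = 0.9772

P(X > 36) ≈ 0.9772


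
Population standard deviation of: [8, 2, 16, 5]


Mean = 31/4
  (8-31/4)²=1/16
  (2-31/4)²=529/16
  (16-31/4)²=1089/16
  (5-31/4)²=121/16
Σ(x-μ)² = 435/4
σ² = (435/4)/4 = 435/16

σ = √(435/16) ≈ 5.2142


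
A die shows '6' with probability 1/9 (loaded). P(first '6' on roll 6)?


Geometric: P(X=6) = (1-p)^(k-1)×p = (8/9)^5×1/9 = 32768/531441

P(X=6) = 32768/531441 ≈ 6.17%


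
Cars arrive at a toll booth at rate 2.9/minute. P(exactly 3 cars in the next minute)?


Poisson(λ=2.9): P(X=3) = e^(-λ)×λ^k/k!
= e^(-2.9) × 2.9^3 / 3!
≈ 0.05502322006 × 24.389 / 6 ≈ 0.223660

P(X=3) ≈ 0.223660 ≈ 22.37%


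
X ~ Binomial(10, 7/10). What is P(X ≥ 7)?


P(X ≥ 7) = Σ P(X=i) for i=7..10
P(X=7) = 66706983/250000000
P(X=8) = 466948881/2000000000
P(X=9) = 121060821/1000000000
P(X=10) = 282475249/10000000000
Sum = 406006699/625000000

P(X ≥ 7) = 406006699/625000000 ≈ 64.96%


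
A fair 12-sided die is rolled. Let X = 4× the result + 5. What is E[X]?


E[die] = (1+12)/2 = 13/2
E[X] = 4×13/2 + 5 = 31

E[X] = 31


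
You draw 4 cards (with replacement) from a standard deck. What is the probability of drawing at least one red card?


P(not a red card) = 26/52 = 1/2
P(none in 4 draws) = (1/2)^4 = 1/16
P(≥1 red card) = 1 - 1/16 = 15/16

P = 15/16 ≈ 93.75%


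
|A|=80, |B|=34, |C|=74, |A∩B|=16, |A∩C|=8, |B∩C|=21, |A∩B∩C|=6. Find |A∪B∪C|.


|A∪B∪C| = 80+34+74-16-8-21+6 = 149

|A∪B∪C| = 149


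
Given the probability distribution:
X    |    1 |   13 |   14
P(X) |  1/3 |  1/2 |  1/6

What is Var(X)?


E[X] = 55/6
E[X²] = 235/2
Var(X) = E[X²] - (E[X])² = 235/2 - 3025/36 = 1205/36

Var(X) = 1205/36 ≈ 33.4722


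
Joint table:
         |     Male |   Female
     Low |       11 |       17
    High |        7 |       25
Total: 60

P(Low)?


P(Low) = (11+17)/60 = 28/60 = 7/15

P(Low) = 7/15 ≈ 46.67%


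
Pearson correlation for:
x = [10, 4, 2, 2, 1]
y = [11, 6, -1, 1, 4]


n=5, Σx=19, Σy=21, Σxy=138, Σx²=125, Σy²=175
r = (5×138 - 19×21)/√((5×125 - 19²)(5×175 - 21²))
= 291/√(264×434) = 291/√114576 ≈ 291/338.4908 ≈ 0.8597

r ≈ 0.8597


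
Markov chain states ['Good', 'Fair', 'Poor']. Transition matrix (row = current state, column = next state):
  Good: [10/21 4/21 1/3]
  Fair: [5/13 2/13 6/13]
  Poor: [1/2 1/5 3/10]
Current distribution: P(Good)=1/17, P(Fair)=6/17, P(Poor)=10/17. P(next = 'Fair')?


P(next=Fair) = Σᵢ P(now=i)×P(i→Fair)
= 1/17×4/21 + 6/17×2/13 + 10/17×1/5
= 4/357 + 12/221 + 2/17 = 50/273

P = 50/273 ≈ 0.1832


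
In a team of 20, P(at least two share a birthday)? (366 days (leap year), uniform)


P(all different) = Π(366-i)/366 for i=0..19
= 0.589430
P(match) = 1 - 0.589430 = 0.410570

P ≈ 0.4106 ≈ 41.06%


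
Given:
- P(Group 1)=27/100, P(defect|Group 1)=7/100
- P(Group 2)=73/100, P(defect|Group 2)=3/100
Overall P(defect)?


P(B) = Σ P(B|Aᵢ)×P(Aᵢ)
  7/100×27/100 = 189/10000
  3/100×73/100 = 219/10000
Sum = 51/1250

P(defect) = 51/1250 ≈ 4.08%


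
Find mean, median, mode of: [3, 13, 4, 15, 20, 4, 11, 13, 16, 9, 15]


Sorted: [3, 4, 4, 9, 11, 13, 13, 15, 15, 16, 20]
Mean = 123/11
Median = 13
Freq: {3: 1, 13: 2, 4: 2, 15: 2, 20: 1, 11: 1, 16: 1, 9: 1}
Mode: [4, 13, 15]

Mean=123/11, Median=13, Mode=[4, 13, 15]


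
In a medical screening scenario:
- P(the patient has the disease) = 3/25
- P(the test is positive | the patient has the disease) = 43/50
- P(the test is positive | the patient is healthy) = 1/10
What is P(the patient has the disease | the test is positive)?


Using Bayes' theorem:
P(A|B) = P(B|A)·P(A) / P(B)

P(the test is positive) = 43/50 × 3/25 + 1/10 × 22/25
= 129/1250 + 11/125 = 239/1250

P(the patient has the disease|the test is positive) = (129/1250) / (239/1250) = 129/239

P(the patient has the disease|the test is positive) = 129/239 ≈ 53.97%


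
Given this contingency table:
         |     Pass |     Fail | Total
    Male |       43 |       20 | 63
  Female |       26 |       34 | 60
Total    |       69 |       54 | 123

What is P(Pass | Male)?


P(Pass | Male) = 43/(43+20) = 43/63

P(Pass|Male) = 43/63 ≈ 68.25%


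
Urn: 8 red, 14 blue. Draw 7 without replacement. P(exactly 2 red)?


Hypergeometric: C(8,2)×C(14,5)/C(22,7)
= 28×2002/170544 = 637/1938

P(X=2) = 637/1938 ≈ 32.87%


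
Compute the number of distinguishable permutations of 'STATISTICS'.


Letters: 10, freq: {'S': 3, 'T': 3, 'A': 1, 'I': 2, 'C': 1}
10!/(3!×3!×1!×2!×1!) = 3628800/72 = 50400

50400


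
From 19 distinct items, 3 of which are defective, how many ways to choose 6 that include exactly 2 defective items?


Choose 2 of the 3 defective items and 4 of the other 16 items:
C(3,2)×C(16,4) = 3×1820 = 5460

5460


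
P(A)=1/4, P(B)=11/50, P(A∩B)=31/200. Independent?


P(A)×P(B) = 11/200
P(A∩B) = 31/200
Not equal → NOT independent

No, not independent


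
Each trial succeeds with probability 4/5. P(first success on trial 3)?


Geometric: P(X=3) = (1-p)^(k-1)×p = (1/5)^2×4/5 = 4/125

P(X=3) = 4/125 ≈ 3.20%


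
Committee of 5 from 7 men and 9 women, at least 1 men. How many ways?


Count by #men:
  1M,4W: C(7,1)×C(9,4)=882
  2M,3W: C(7,2)×C(9,3)=1764
  3M,2W: C(7,3)×C(9,2)=1260
  4M,1W: C(7,4)×C(9,1)=315
  5M,0W: C(7,5)×C(9,0)=21
Total = 4242

4242


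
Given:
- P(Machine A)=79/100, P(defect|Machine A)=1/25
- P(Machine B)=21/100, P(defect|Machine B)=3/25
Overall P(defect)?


P(B) = Σ P(B|Aᵢ)×P(Aᵢ)
  1/25×79/100 = 79/2500
  3/25×21/100 = 63/2500
Sum = 71/1250

P(defect) = 71/1250 ≈ 5.68%


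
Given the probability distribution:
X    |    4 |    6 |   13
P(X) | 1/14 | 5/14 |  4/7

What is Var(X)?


E[X] = 69/7
E[X²] = 774/7
Var(X) = E[X²] - (E[X])² = 774/7 - 4761/49 = 657/49

Var(X) = 657/49 ≈ 13.4082


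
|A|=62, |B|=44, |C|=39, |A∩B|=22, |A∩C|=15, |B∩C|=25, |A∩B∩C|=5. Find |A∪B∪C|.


|A∪B∪C| = 62+44+39-22-15-25+5 = 88

|A∪B∪C| = 88


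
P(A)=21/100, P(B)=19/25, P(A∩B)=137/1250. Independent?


P(A)×P(B) = 399/2500
P(A∩B) = 137/1250
Not equal → NOT independent

No, not independent


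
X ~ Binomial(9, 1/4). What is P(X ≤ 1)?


P(X ≤ 1) = Σ P(X=i) for i=0..1
P(X=0) = 19683/262144
P(X=1) = 59049/262144
Sum = 19683/65536

P(X ≤ 1) = 19683/65536 ≈ 30.03%


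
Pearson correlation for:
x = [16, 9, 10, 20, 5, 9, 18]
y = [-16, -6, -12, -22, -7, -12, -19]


n=7, Σx=87, Σy=-94, Σxy=-1355, Σx²=1267, Σy²=1474
r = (7×(-1355) - 87×(-94))/√((7×1267 - 87²)(7×1474 - (-94)²))
= -1307/√(1300×1482) = -1307/√1926600 ≈ -1307/1388.0202 ≈ -0.9416

r ≈ -0.9416


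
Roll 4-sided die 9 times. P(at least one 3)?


P(no 3)^9 = (3/4)^9 = 19683/262144
P(≥1) = 1 - 19683/262144 = 242461/262144

P = 242461/262144 ≈ 92.49%


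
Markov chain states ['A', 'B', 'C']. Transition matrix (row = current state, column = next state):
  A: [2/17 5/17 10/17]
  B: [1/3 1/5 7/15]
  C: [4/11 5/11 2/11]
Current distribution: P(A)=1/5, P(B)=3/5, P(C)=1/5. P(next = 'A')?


P(next=A) = Σᵢ P(now=i)×P(i→A)
= 1/5×2/17 + 3/5×1/3 + 1/5×4/11
= 2/85 + 1/5 + 4/55 = 277/935

P = 277/935 ≈ 0.2963


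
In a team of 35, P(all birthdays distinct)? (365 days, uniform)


P(all different) = Π(365-i)/365 for i=0..34
= (365/365)×(364/365)×...×(331/365)
= 0.185617

P ≈ 0.1856 ≈ 18.56%


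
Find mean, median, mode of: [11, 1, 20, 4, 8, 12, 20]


Sorted: [1, 4, 8, 11, 12, 20, 20]
Mean = 76/7
Median = 11
Freq: {11: 1, 1: 1, 20: 2, 4: 1, 8: 1, 12: 1}
Mode: [20]

Mean=76/7, Median=11, Mode=20


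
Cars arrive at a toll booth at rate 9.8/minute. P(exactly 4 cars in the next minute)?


Poisson(λ=9.8): P(X=4) = e^(-λ)×λ^k/k!
= e^(-9.8) × 9.8^4 / 4!
≈ 5.545159943e-05 × 9223.6816 / 24 ≈ 0.021311

P(X=4) ≈ 0.021311 ≈ 2.13%
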